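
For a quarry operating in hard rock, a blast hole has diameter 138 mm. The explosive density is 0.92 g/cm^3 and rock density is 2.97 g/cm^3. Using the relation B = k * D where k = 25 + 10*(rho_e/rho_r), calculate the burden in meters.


3.8775 m

First, compute k:
rho_e / rho_r = 0.92 / 2.97 = 0.3097643098
k = 25 + 10 * 0.3097643098 = 28.0976431
Then, compute burden:
B = k * D / 1000 = 28.0976431 * 138 / 1000
= 3877.474747 / 1000
= 3.8775 m


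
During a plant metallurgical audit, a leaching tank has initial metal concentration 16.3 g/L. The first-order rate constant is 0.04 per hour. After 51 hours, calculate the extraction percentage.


Compute the exponent:
-k * t = -0.04 * 51 = -2.04
Remaining concentration:
C = 16.3 * exp(-2.04)
= 16.3 * 0.1300287109
= 2.119467987 g/L
Extracted = 16.3 - 2.119467987 = 14.18053201 g/L
Extraction % = 14.18053201 / 16.3 * 100
= 86.9971%

86.9971%


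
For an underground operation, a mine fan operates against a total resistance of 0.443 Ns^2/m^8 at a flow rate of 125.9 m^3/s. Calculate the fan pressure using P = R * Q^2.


7021.9088 Pa

Compute Q^2:
Q^2 = 125.9^2 = 15850.81
Compute pressure:
P = R * Q^2 = 0.443 * 15850.81
= 7021.9088 Pa


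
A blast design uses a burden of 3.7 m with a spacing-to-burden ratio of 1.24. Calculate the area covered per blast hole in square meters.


16.9756 m^2

First, find the spacing:
Spacing = burden * ratio = 3.7 * 1.24
= 4.588 m
Then, calculate the area:
Area = burden * spacing = 3.7 * 4.588
= 16.9756 m^2


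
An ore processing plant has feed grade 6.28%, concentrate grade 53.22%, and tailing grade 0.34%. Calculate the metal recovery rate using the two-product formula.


95.1941%

Using the two-product formula:
R = 100 * c * (f - t) / (f * (c - t))
Numerator = 100 * 53.22 * (6.28 - 0.34)
= 100 * 53.22 * 5.94
= 31612.68
Denominator = 6.28 * (53.22 - 0.34)
= 6.28 * 52.88
= 332.0864
R = 31612.68 / 332.0864
= 95.1941%


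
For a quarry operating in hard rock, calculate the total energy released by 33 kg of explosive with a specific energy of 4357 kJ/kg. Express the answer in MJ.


143.781 MJ

Energy = mass * specific_energy / 1000
= 33 * 4357 / 1000
= 143781 / 1000
= 143.781 MJ


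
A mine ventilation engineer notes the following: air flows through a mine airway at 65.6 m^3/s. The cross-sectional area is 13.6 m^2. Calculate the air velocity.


Velocity = flow rate / cross-sectional area
= 65.6 / 13.6
= 4.8235 m/s

4.8235 m/s


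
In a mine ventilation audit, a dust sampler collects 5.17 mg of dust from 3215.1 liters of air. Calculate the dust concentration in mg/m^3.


Convert liters to m^3: 1 m^3 = 1000 L
Concentration = mass / volume * 1000
= 5.17 / 3215.1 * 1000
= 0.001608037075 * 1000
= 1.608 mg/m^3

1.608 mg/m^3


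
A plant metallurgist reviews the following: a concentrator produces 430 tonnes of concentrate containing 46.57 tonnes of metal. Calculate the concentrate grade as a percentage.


Grade = (metal in concentrate / concentrate mass) * 100
= (46.57 / 430) * 100
= 0.1083023256 * 100
= 10.8302%

10.8302%


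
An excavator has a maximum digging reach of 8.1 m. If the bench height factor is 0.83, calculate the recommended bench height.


6.723 m

Bench height = reach * factor
= 8.1 * 0.83
= 6.723 m


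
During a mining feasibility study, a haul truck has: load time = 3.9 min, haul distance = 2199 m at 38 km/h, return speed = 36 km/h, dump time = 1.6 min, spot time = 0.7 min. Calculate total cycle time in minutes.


Convert haul speed to m/min: 38 * 1000/60 = 633.3333333 m/min
Haul time = 2199 / 633.3333333 = 3.472105263 min
Convert return speed to m/min: 36 * 1000/60 = 600 m/min
Return time = 2199 / 600 = 3.665 min
Total cycle time:
= 3.9 + 3.472105263 + 1.6 + 3.665 + 0.7
= 13.3371 min

13.3371 min


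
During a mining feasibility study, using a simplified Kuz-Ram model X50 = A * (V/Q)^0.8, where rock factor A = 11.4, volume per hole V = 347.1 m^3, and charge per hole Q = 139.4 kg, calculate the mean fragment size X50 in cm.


23.6515 cm

Compute V/Q:
V/Q = 347.1 / 139.4 = 2.489956958
Raise to the power 0.8:
(V/Q)^0.8 = 2.489956958^0.8 = 2.074691234
Multiply by A:
X50 = 11.4 * 2.074691234
= 23.6515 cm


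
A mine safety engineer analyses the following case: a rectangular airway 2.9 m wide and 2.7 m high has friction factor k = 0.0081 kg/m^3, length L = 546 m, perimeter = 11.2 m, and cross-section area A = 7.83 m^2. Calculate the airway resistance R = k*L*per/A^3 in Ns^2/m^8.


Compute the numerator:
k * L * per = 0.0081 * 546 * 11.2
= 49.53312
Compute the denominator:
A^3 = 7.83^3 = 480.048687
Resistance:
R = 49.53312 / 480.048687
= 0.1032 Ns^2/m^8

0.1032 Ns^2/m^8


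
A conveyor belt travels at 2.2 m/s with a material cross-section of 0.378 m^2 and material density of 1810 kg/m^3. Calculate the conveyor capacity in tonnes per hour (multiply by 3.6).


Volumetric flow = speed * area
= 2.2 * 0.378 = 0.8316 m^3/s
Mass flow = volumetric * density
= 0.8316 * 1810 = 1505.196 kg/s
Convert to t/h: multiply by 3.6
Capacity = 1505.196 * 3.6
= 5418.7056 t/h

5418.7056 t/h


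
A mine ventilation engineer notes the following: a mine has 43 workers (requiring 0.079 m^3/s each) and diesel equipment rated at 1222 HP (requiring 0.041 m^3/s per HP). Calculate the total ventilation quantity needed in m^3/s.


Airflow for workers:
Q_people = 43 * 0.079 = 3.397 m^3/s
Airflow for diesel equipment:
Q_diesel = 1222 * 0.041 = 50.102 m^3/s
Total ventilation:
Q_total = 3.397 + 50.102
= 53.499 m^3/s

53.499 m^3/s


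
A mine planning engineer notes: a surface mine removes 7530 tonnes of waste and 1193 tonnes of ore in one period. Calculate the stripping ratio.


6.3118

Stripping ratio = waste tonnage / ore tonnage
= 7530 / 1193
= 6.3118


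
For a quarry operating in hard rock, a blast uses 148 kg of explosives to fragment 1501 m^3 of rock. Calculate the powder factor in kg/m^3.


0.0986 kg/m^3

Powder factor = explosive mass / rock volume
= 148 / 1501
= 0.0986 kg/m^3


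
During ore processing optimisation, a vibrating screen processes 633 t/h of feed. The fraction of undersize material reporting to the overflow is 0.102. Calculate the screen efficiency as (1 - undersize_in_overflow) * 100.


Screen efficiency = (1 - fraction of undersize in overflow) * 100
= (1 - 0.102) * 100
= 0.898 * 100
= 89.8%

89.8%


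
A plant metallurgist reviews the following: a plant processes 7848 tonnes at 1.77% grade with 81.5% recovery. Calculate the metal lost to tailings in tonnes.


Total metal in feed:
= 7848 * 1.77 / 100 = 138.9096 tonnes
Metal recovered:
= 138.9096 * 81.5 / 100 = 113.211324 tonnes
Metal lost to tailings:
= 138.9096 - 113.211324
= 25.6983 tonnes

25.6983 tonnes


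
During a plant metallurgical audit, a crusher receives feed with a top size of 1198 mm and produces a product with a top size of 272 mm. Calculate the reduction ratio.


4.4044

Reduction ratio = feed size / product size
= 1198 / 272
= 4.4044


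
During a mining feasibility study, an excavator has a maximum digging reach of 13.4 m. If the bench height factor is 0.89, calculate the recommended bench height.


Bench height = reach * factor
= 13.4 * 0.89
= 11.926 m

11.926 m


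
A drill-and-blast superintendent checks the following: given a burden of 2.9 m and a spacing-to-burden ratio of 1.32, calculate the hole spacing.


Spacing = burden * ratio
= 2.9 * 1.32
= 3.828 m

3.828 m


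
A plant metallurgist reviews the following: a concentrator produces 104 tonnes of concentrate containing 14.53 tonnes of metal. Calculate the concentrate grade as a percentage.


Grade = (metal in concentrate / concentrate mass) * 100
= (14.53 / 104) * 100
= 0.1397115385 * 100
= 13.9712%

13.9712%


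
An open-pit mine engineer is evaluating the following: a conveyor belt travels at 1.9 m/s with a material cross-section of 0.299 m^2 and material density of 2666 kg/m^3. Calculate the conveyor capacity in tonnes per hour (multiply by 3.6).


5452.3966 t/h

Volumetric flow = speed * area
= 1.9 * 0.299 = 0.5681 m^3/s
Mass flow = volumetric * density
= 0.5681 * 2666 = 1514.5546 kg/s
Convert to t/h: multiply by 3.6
Capacity = 1514.5546 * 3.6
= 5452.3966 t/h


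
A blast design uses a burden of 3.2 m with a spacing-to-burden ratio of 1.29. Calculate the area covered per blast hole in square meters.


13.2096 m^2

First, find the spacing:
Spacing = burden * ratio = 3.2 * 1.29
= 4.128 m
Then, calculate the area:
Area = burden * spacing = 3.2 * 4.128
= 13.2096 m^2


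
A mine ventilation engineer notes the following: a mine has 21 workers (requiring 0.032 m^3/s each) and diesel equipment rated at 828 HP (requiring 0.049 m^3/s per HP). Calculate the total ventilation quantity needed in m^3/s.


41.244 m^3/s

Airflow for workers:
Q_people = 21 * 0.032 = 0.672 m^3/s
Airflow for diesel equipment:
Q_diesel = 828 * 0.049 = 40.572 m^3/s
Total ventilation:
Q_total = 0.672 + 40.572
= 41.244 m^3/s


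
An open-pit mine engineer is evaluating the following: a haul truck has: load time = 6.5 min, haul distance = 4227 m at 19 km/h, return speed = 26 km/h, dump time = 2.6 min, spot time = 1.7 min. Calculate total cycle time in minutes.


Convert haul speed to m/min: 19 * 1000/60 = 316.6666667 m/min
Haul time = 4227 / 316.6666667 = 13.34842105 min
Convert return speed to m/min: 26 * 1000/60 = 433.3333333 m/min
Return time = 4227 / 433.3333333 = 9.754615385 min
Total cycle time:
= 6.5 + 13.34842105 + 2.6 + 9.754615385 + 1.7
= 33.903 min

33.903 min


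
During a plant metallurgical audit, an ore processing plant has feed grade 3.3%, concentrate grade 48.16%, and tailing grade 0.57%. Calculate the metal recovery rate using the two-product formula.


83.7181%

Using the two-product formula:
R = 100 * c * (f - t) / (f * (c - t))
Numerator = 100 * 48.16 * (3.3 - 0.57)
= 100 * 48.16 * 2.73
= 13147.68
Denominator = 3.3 * (48.16 - 0.57)
= 3.3 * 47.59
= 157.047
R = 13147.68 / 157.047
= 83.7181%


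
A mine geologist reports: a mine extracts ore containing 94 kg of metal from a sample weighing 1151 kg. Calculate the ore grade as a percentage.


Ore grade = (metal mass / ore mass) * 100
= (94 / 1151) * 100
= 0.08166811468 * 100
= 8.1668%

8.1668%


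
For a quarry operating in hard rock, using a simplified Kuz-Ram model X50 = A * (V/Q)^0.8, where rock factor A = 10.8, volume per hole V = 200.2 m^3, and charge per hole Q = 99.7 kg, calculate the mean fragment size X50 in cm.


Compute V/Q:
V/Q = 200.2 / 99.7 = 2.008024072
Raise to the power 0.8:
(V/Q)^0.8 = 2.008024072^0.8 = 1.746687177
Multiply by A:
X50 = 10.8 * 1.746687177
= 18.8642 cm

18.8642 cm


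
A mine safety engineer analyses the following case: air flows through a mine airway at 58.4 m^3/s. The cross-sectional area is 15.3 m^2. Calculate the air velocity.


3.817 m/s

Velocity = flow rate / cross-sectional area
= 58.4 / 15.3
= 3.817 m/s


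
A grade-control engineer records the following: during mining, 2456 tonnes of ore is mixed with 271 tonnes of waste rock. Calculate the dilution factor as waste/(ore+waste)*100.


9.9377%

Total material = ore + waste
= 2456 + 271 = 2727 tonnes
Dilution = waste / total * 100
= 271 / 2727 * 100
= 0.09937660433 * 100
= 9.9377%


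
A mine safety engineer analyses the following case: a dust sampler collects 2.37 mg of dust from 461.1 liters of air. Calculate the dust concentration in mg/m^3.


5.1399 mg/m^3

Convert liters to m^3: 1 m^3 = 1000 L
Concentration = mass / volume * 1000
= 2.37 / 461.1 * 1000
= 0.005139882889 * 1000
= 5.1399 mg/m^3


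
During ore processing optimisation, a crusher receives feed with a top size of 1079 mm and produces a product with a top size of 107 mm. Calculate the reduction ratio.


10.0841

Reduction ratio = feed size / product size
= 1079 / 107
= 10.0841


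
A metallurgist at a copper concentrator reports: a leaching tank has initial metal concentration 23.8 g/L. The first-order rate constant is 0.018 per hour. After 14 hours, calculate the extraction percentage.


22.2755%

Compute the exponent:
-k * t = -0.018 * 14 = -0.252
Remaining concentration:
C = 23.8 * exp(-0.252)
= 23.8 * 0.7772447381
= 18.49842477 g/L
Extracted = 23.8 - 18.49842477 = 5.301575234 g/L
Extraction % = 5.301575234 / 23.8 * 100
= 22.2755%


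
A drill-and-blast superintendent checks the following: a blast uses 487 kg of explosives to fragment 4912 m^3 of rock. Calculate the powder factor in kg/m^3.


Powder factor = explosive mass / rock volume
= 487 / 4912
= 0.0991 kg/m^3

0.0991 kg/m^3


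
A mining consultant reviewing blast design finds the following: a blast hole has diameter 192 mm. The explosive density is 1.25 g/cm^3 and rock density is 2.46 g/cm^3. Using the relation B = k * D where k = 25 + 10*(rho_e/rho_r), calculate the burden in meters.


First, compute k:
rho_e / rho_r = 1.25 / 2.46 = 0.5081300813
k = 25 + 10 * 0.5081300813 = 30.08130081
Then, compute burden:
B = k * D / 1000 = 30.08130081 * 192 / 1000
= 5775.609756 / 1000
= 5.7756 m

5.7756 m


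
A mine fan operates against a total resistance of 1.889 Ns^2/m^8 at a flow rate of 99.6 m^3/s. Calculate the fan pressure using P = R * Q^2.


Compute Q^2:
Q^2 = 99.6^2 = 9920.16
Compute pressure:
P = R * Q^2 = 1.889 * 9920.16
= 18739.1822 Pa

18739.1822 Pa


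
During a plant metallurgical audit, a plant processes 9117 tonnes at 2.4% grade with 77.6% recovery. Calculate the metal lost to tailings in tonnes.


49.013 tonnes

Total metal in feed:
= 9117 * 2.4 / 100 = 218.808 tonnes
Metal recovered:
= 218.808 * 77.6 / 100 = 169.795008 tonnes
Metal lost to tailings:
= 218.808 - 169.795008
= 49.013 tonnes


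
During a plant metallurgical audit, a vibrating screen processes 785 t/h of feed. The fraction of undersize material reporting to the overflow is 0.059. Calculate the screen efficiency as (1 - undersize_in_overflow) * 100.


Screen efficiency = (1 - fraction of undersize in overflow) * 100
= (1 - 0.059) * 100
= 0.941 * 100
= 94.1%

94.1%


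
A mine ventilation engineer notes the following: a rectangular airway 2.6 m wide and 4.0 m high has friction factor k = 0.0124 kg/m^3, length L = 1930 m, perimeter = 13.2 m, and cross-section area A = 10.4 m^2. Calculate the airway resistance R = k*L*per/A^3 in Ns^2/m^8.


0.2808 Ns^2/m^8

Compute the numerator:
k * L * per = 0.0124 * 1930 * 13.2
= 315.9024
Compute the denominator:
A^3 = 10.4^3 = 1124.864
Resistance:
R = 315.9024 / 1124.864
= 0.2808 Ns^2/m^8


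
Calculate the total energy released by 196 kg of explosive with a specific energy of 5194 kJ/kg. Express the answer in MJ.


Energy = mass * specific_energy / 1000
= 196 * 5194 / 1000
= 1018024 / 1000
= 1018.024 MJ

1018.024 MJ


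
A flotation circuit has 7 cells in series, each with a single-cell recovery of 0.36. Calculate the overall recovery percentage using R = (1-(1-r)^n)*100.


Complement of single-cell recovery:
1 - r = 1 - 0.36 = 0.64
Raise to power n:
(1 - r)^7 = 0.64^7 = 0.04398046511
Overall recovery:
R = (1 - 0.04398046511) * 100
= 95.602%

95.602%


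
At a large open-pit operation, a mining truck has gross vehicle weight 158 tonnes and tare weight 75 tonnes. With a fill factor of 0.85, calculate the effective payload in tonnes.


70.55 tonnes

Maximum payload = gross - tare
= 158 - 75 = 83 tonnes
Effective payload = max payload * fill factor
= 83 * 0.85
= 70.55 tonnes


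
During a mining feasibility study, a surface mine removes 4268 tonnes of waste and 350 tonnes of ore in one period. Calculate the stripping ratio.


Stripping ratio = waste tonnage / ore tonnage
= 4268 / 350
= 12.1943

12.1943


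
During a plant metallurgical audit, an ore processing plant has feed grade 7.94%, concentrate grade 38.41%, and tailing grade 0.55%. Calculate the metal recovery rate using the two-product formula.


Using the two-product formula:
R = 100 * c * (f - t) / (f * (c - t))
Numerator = 100 * 38.41 * (7.94 - 0.55)
= 100 * 38.41 * 7.39
= 28384.99
Denominator = 7.94 * (38.41 - 0.55)
= 7.94 * 37.86
= 300.6084
R = 28384.99 / 300.6084
= 94.4251%

94.4251%


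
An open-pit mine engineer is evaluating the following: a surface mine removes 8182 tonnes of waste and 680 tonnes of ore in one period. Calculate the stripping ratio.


Stripping ratio = waste tonnage / ore tonnage
= 8182 / 680
= 12.0324

12.0324


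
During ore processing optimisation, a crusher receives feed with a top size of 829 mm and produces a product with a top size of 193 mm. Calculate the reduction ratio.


Reduction ratio = feed size / product size
= 829 / 193
= 4.2953

4.2953


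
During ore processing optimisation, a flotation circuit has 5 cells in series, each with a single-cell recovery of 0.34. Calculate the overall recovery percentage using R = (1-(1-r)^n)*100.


Complement of single-cell recovery:
1 - r = 1 - 0.34 = 0.66
Raise to power n:
(1 - r)^5 = 0.66^5 = 0.1252332576
Overall recovery:
R = (1 - 0.1252332576) * 100
= 87.4767%

87.4767%


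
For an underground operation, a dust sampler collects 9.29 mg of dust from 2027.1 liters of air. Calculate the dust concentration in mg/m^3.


Convert liters to m^3: 1 m^3 = 1000 L
Concentration = mass / volume * 1000
= 9.29 / 2027.1 * 1000
= 0.004582901682 * 1000
= 4.5829 mg/m^3

4.5829 mg/m^3


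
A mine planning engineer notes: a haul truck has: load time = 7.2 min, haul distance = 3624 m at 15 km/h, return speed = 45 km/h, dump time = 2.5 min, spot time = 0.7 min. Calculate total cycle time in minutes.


29.728 min

Convert haul speed to m/min: 15 * 1000/60 = 250 m/min
Haul time = 3624 / 250 = 14.496 min
Convert return speed to m/min: 45 * 1000/60 = 750 m/min
Return time = 3624 / 750 = 4.832 min
Total cycle time:
= 7.2 + 14.496 + 2.5 + 4.832 + 0.7
= 29.728 min


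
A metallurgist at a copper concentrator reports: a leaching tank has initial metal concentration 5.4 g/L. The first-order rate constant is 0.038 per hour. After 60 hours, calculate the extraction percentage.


89.7716%

Compute the exponent:
-k * t = -0.038 * 60 = -2.28
Remaining concentration:
C = 5.4 * exp(-2.28)
= 5.4 * 0.1022842067
= 0.5523347163 g/L
Extracted = 5.4 - 0.5523347163 = 4.847665284 g/L
Extraction % = 4.847665284 / 5.4 * 100
= 89.7716%


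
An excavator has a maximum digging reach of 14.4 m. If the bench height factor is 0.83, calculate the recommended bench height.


Bench height = reach * factor
= 14.4 * 0.83
= 11.952 m

11.952 m


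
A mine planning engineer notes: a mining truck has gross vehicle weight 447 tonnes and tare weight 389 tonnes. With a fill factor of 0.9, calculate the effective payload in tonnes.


Maximum payload = gross - tare
= 447 - 389 = 58 tonnes
Effective payload = max payload * fill factor
= 58 * 0.9
= 52.2 tonnes

52.2 tonnes


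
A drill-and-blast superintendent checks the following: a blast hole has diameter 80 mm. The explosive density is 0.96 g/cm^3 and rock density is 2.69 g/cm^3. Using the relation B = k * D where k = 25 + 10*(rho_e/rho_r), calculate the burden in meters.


First, compute k:
rho_e / rho_r = 0.96 / 2.69 = 0.3568773234
k = 25 + 10 * 0.3568773234 = 28.56877323
Then, compute burden:
B = k * D / 1000 = 28.56877323 * 80 / 1000
= 2285.501859 / 1000
= 2.2855 m

2.2855 m


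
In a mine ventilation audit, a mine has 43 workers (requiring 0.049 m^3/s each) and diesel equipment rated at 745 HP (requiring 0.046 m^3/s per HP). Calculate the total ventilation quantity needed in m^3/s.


Airflow for workers:
Q_people = 43 * 0.049 = 2.107 m^3/s
Airflow for diesel equipment:
Q_diesel = 745 * 0.046 = 34.27 m^3/s
Total ventilation:
Q_total = 2.107 + 34.27
= 36.377 m^3/s

36.377 m^3/s


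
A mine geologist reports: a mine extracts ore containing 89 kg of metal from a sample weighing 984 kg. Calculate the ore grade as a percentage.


9.0447%

Ore grade = (metal mass / ore mass) * 100
= (89 / 984) * 100
= 0.09044715447 * 100
= 9.0447%


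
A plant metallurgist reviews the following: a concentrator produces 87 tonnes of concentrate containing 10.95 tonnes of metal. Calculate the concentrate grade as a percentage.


Grade = (metal in concentrate / concentrate mass) * 100
= (10.95 / 87) * 100
= 0.125862069 * 100
= 12.5862%

12.5862%


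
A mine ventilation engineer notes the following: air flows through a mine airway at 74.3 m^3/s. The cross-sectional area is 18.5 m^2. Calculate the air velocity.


4.0162 m/s

Velocity = flow rate / cross-sectional area
= 74.3 / 18.5
= 4.0162 m/s


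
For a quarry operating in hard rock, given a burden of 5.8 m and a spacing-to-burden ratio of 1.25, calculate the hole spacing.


7.25 m

Spacing = burden * ratio
= 5.8 * 1.25
= 7.25 m


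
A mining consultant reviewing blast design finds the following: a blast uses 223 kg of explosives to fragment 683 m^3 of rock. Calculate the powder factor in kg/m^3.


Powder factor = explosive mass / rock volume
= 223 / 683
= 0.3265 kg/m^3

0.3265 kg/m^3


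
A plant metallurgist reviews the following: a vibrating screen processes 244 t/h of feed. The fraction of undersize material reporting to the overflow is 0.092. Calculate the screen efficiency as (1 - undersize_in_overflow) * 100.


Screen efficiency = (1 - fraction of undersize in overflow) * 100
= (1 - 0.092) * 100
= 0.908 * 100
= 90.8%

90.8%


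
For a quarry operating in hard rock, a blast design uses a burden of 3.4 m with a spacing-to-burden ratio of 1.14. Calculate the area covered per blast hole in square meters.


13.1784 m^2

First, find the spacing:
Spacing = burden * ratio = 3.4 * 1.14
= 3.876 m
Then, calculate the area:
Area = burden * spacing = 3.4 * 3.876
= 13.1784 m^2


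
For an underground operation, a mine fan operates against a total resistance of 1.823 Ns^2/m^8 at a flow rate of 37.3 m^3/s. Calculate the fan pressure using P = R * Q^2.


2536.3217 Pa

Compute Q^2:
Q^2 = 37.3^2 = 1391.29
Compute pressure:
P = R * Q^2 = 1.823 * 1391.29
= 2536.3217 Pa


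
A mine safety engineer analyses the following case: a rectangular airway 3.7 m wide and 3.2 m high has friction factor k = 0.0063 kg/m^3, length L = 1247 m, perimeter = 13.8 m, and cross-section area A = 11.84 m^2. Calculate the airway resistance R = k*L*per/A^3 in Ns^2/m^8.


Compute the numerator:
k * L * per = 0.0063 * 1247 * 13.8
= 108.41418
Compute the denominator:
A^3 = 11.84^3 = 1659.797504
Resistance:
R = 108.41418 / 1659.797504
= 0.0653 Ns^2/m^8

0.0653 Ns^2/m^8


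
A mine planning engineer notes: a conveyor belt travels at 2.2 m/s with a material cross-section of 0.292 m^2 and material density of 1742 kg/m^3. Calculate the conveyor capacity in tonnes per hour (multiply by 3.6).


4028.6189 t/h

Volumetric flow = speed * area
= 2.2 * 0.292 = 0.6424 m^3/s
Mass flow = volumetric * density
= 0.6424 * 1742 = 1119.0608 kg/s
Convert to t/h: multiply by 3.6
Capacity = 1119.0608 * 3.6
= 4028.6189 t/h


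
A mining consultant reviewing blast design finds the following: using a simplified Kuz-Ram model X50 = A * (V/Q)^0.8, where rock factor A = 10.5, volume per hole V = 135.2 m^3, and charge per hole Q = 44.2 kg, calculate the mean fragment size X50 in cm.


25.6822 cm

Compute V/Q:
V/Q = 135.2 / 44.2 = 3.058823529
Raise to the power 0.8:
(V/Q)^0.8 = 3.058823529^0.8 = 2.445927263
Multiply by A:
X50 = 10.5 * 2.445927263
= 25.6822 cm


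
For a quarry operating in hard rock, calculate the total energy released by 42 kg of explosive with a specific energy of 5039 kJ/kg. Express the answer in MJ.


211.638 MJ

Energy = mass * specific_energy / 1000
= 42 * 5039 / 1000
= 211638 / 1000
= 211.638 MJ


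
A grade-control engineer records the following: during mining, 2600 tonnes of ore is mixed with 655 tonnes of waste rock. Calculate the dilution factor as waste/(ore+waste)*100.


Total material = ore + waste
= 2600 + 655 = 3255 tonnes
Dilution = waste / total * 100
= 655 / 3255 * 100
= 0.2012288786 * 100
= 20.1229%

20.1229%


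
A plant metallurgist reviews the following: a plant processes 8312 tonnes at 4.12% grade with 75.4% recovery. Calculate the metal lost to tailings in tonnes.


84.2438 tonnes

Total metal in feed:
= 8312 * 4.12 / 100 = 342.4544 tonnes
Metal recovered:
= 342.4544 * 75.4 / 100 = 258.2106176 tonnes
Metal lost to tailings:
= 342.4544 - 258.2106176
= 84.2438 tonnes


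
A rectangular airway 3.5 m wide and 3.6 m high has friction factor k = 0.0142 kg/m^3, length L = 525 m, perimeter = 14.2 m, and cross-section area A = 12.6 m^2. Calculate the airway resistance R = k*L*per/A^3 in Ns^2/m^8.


Compute the numerator:
k * L * per = 0.0142 * 525 * 14.2
= 105.861
Compute the denominator:
A^3 = 12.6^3 = 2000.376
Resistance:
R = 105.861 / 2000.376
= 0.0529 Ns^2/m^8

0.0529 Ns^2/m^8


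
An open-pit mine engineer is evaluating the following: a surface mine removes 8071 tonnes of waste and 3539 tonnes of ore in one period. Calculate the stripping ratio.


2.2806

Stripping ratio = waste tonnage / ore tonnage
= 8071 / 3539
= 2.2806


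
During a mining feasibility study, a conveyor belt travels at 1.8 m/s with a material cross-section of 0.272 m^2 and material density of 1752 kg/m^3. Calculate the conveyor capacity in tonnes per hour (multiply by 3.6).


3088.0051 t/h

Volumetric flow = speed * area
= 1.8 * 0.272 = 0.4896 m^3/s
Mass flow = volumetric * density
= 0.4896 * 1752 = 857.7792 kg/s
Convert to t/h: multiply by 3.6
Capacity = 857.7792 * 3.6
= 3088.0051 t/h


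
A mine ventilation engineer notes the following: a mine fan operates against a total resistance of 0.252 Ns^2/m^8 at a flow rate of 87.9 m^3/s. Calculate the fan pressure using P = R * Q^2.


1947.0553 Pa

Compute Q^2:
Q^2 = 87.9^2 = 7726.41
Compute pressure:
P = R * Q^2 = 0.252 * 7726.41
= 1947.0553 Pa


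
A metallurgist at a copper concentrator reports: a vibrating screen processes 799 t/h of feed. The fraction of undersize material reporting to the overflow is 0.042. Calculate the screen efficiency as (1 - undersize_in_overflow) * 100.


95.8%

Screen efficiency = (1 - fraction of undersize in overflow) * 100
= (1 - 0.042) * 100
= 0.958 * 100
= 95.8%


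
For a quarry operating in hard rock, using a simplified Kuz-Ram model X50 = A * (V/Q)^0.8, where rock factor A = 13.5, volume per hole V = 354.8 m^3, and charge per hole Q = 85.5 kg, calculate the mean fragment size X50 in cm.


42.1452 cm

Compute V/Q:
V/Q = 354.8 / 85.5 = 4.149707602
Raise to the power 0.8:
(V/Q)^0.8 = 4.149707602^0.8 = 3.121864126
Multiply by A:
X50 = 13.5 * 3.121864126
= 42.1452 cm


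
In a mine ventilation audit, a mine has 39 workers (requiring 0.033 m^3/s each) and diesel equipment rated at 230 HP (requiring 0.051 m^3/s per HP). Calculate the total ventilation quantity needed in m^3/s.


Airflow for workers:
Q_people = 39 * 0.033 = 1.287 m^3/s
Airflow for diesel equipment:
Q_diesel = 230 * 0.051 = 11.73 m^3/s
Total ventilation:
Q_total = 1.287 + 11.73
= 13.017 m^3/s

13.017 m^3/s


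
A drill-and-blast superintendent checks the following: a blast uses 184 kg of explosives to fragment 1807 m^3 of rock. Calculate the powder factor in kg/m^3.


Powder factor = explosive mass / rock volume
= 184 / 1807
= 0.1018 kg/m^3

0.1018 kg/m^3


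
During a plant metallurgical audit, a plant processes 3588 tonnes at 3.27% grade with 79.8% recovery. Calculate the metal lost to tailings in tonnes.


23.7002 tonnes

Total metal in feed:
= 3588 * 3.27 / 100 = 117.3276 tonnes
Metal recovered:
= 117.3276 * 79.8 / 100 = 93.6274248 tonnes
Metal lost to tailings:
= 117.3276 - 93.6274248
= 23.7002 tonnes


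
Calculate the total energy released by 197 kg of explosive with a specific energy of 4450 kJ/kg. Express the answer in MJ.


Energy = mass * specific_energy / 1000
= 197 * 4450 / 1000
= 876650 / 1000
= 876.65 MJ

876.65 MJ


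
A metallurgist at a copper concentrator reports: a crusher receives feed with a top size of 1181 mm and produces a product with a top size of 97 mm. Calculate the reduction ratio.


Reduction ratio = feed size / product size
= 1181 / 97
= 12.1753

12.1753


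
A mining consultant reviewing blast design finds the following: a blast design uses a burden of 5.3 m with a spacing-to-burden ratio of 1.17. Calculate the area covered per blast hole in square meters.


32.8653 m^2

First, find the spacing:
Spacing = burden * ratio = 5.3 * 1.17
= 6.201 m
Then, calculate the area:
Area = burden * spacing = 5.3 * 6.201
= 32.8653 m^2


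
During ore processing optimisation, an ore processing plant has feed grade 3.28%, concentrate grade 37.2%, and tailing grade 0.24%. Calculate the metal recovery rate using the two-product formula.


Using the two-product formula:
R = 100 * c * (f - t) / (f * (c - t))
Numerator = 100 * 37.2 * (3.28 - 0.24)
= 100 * 37.2 * 3.04
= 11308.8
Denominator = 3.28 * (37.2 - 0.24)
= 3.28 * 36.96
= 121.2288
R = 11308.8 / 121.2288
= 93.2848%

93.2848%


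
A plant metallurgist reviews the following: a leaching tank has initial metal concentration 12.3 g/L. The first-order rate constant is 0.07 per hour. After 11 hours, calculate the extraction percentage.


Compute the exponent:
-k * t = -0.07 * 11 = -0.77
Remaining concentration:
C = 12.3 * exp(-0.77)
= 12.3 * 0.4630130683
= 5.69506074 g/L
Extracted = 12.3 - 5.69506074 = 6.60493926 g/L
Extraction % = 6.60493926 / 12.3 * 100
= 53.6987%

53.6987%


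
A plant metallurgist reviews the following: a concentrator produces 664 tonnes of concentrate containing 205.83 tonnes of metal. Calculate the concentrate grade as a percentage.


Grade = (metal in concentrate / concentrate mass) * 100
= (205.83 / 664) * 100
= 0.3099849398 * 100
= 30.9985%

30.9985%


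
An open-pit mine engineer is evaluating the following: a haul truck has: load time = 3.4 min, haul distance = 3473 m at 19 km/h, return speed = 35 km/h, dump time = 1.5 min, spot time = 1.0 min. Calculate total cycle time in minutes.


Convert haul speed to m/min: 19 * 1000/60 = 316.6666667 m/min
Haul time = 3473 / 316.6666667 = 10.96736842 min
Convert return speed to m/min: 35 * 1000/60 = 583.3333333 m/min
Return time = 3473 / 583.3333333 = 5.953714286 min
Total cycle time:
= 3.4 + 10.96736842 + 1.5 + 5.953714286 + 1.0
= 22.8211 min

22.8211 min


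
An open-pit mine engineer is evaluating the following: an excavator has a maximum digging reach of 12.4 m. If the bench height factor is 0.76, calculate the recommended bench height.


9.424 m

Bench height = reach * factor
= 12.4 * 0.76
= 9.424 m


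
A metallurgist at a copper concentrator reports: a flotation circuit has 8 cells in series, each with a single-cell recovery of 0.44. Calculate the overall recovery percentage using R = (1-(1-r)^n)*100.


99.0328%

Complement of single-cell recovery:
1 - r = 1 - 0.44 = 0.56
Raise to power n:
(1 - r)^8 = 0.56^8 = 0.009671731157
Overall recovery:
R = (1 - 0.009671731157) * 100
= 99.0328%


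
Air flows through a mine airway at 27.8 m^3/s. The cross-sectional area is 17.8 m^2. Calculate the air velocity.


Velocity = flow rate / cross-sectional area
= 27.8 / 17.8
= 1.5618 m/s

1.5618 m/s


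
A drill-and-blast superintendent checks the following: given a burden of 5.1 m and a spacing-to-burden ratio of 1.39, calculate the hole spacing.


Spacing = burden * ratio
= 5.1 * 1.39
= 7.089 m

7.089 m


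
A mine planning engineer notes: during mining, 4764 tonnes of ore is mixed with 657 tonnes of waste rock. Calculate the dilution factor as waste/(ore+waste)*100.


12.1195%

Total material = ore + waste
= 4764 + 657 = 5421 tonnes
Dilution = waste / total * 100
= 657 / 5421 * 100
= 0.1211953514 * 100
= 12.1195%


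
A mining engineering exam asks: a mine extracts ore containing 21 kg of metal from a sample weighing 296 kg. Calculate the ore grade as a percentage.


Ore grade = (metal mass / ore mass) * 100
= (21 / 296) * 100
= 0.07094594595 * 100
= 7.0946%

7.0946%


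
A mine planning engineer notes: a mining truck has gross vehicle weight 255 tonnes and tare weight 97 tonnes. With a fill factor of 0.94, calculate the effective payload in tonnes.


Maximum payload = gross - tare
= 255 - 97 = 158 tonnes
Effective payload = max payload * fill factor
= 158 * 0.94
= 148.52 tonnes

148.52 tonnes


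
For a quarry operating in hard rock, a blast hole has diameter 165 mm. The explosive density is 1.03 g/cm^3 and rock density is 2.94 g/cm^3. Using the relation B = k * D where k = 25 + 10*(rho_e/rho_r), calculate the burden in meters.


4.7031 m

First, compute k:
rho_e / rho_r = 1.03 / 2.94 = 0.3503401361
k = 25 + 10 * 0.3503401361 = 28.50340136
Then, compute burden:
B = k * D / 1000 = 28.50340136 * 165 / 1000
= 4703.061224 / 1000
= 4.7031 m


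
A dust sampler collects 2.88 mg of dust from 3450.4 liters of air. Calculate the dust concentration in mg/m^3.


Convert liters to m^3: 1 m^3 = 1000 L
Concentration = mass / volume * 1000
= 2.88 / 3450.4 * 1000
= 0.0008346858335 * 1000
= 0.8347 mg/m^3

0.8347 mg/m^3


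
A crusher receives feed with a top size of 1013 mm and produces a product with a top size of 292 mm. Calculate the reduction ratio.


3.4692

Reduction ratio = feed size / product size
= 1013 / 292
= 3.4692


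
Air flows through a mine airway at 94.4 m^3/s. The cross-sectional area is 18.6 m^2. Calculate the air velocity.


5.0753 m/s

Velocity = flow rate / cross-sectional area
= 94.4 / 18.6
= 5.0753 m/s


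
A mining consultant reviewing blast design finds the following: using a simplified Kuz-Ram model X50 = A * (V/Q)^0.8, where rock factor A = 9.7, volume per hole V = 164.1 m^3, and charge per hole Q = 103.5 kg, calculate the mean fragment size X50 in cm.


14.0251 cm

Compute V/Q:
V/Q = 164.1 / 103.5 = 1.585507246
Raise to the power 0.8:
(V/Q)^0.8 = 1.585507246^0.8 = 1.445887772
Multiply by A:
X50 = 9.7 * 1.445887772
= 14.0251 cm


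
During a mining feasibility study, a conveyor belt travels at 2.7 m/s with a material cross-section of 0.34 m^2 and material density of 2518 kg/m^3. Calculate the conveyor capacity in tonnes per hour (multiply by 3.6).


Volumetric flow = speed * area
= 2.7 * 0.34 = 0.918 m^3/s
Mass flow = volumetric * density
= 0.918 * 2518 = 2311.524 kg/s
Convert to t/h: multiply by 3.6
Capacity = 2311.524 * 3.6
= 8321.4864 t/h

8321.4864 t/h


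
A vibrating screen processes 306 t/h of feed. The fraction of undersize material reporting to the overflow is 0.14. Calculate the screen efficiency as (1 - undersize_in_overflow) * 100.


86.0%

Screen efficiency = (1 - fraction of undersize in overflow) * 100
= (1 - 0.14) * 100
= 0.86 * 100
= 86.0%


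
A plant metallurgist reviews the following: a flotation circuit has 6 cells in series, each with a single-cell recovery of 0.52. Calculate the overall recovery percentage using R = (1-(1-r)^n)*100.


98.7769%

Complement of single-cell recovery:
1 - r = 1 - 0.52 = 0.48
Raise to power n:
(1 - r)^6 = 0.48^6 = 0.01223059046
Overall recovery:
R = (1 - 0.01223059046) * 100
= 98.7769%


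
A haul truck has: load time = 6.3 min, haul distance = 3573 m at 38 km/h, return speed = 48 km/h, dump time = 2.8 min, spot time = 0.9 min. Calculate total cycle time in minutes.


Convert haul speed to m/min: 38 * 1000/60 = 633.3333333 m/min
Haul time = 3573 / 633.3333333 = 5.641578947 min
Convert return speed to m/min: 48 * 1000/60 = 800 m/min
Return time = 3573 / 800 = 4.46625 min
Total cycle time:
= 6.3 + 5.641578947 + 2.8 + 4.46625 + 0.9
= 20.1078 min

20.1078 min


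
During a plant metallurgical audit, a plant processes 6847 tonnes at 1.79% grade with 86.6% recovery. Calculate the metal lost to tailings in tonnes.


Total metal in feed:
= 6847 * 1.79 / 100 = 122.5613 tonnes
Metal recovered:
= 122.5613 * 86.6 / 100 = 106.1380858 tonnes
Metal lost to tailings:
= 122.5613 - 106.1380858
= 16.4232 tonnes

16.4232 tonnes


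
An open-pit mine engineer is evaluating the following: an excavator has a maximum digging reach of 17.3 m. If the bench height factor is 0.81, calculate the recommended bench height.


Bench height = reach * factor
= 17.3 * 0.81
= 14.013 m

14.013 m


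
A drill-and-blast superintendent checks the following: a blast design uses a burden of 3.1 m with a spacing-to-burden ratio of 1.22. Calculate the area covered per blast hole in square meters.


First, find the spacing:
Spacing = burden * ratio = 3.1 * 1.22
= 3.782 m
Then, calculate the area:
Area = burden * spacing = 3.1 * 3.782
= 11.7242 m^2

11.7242 m^2


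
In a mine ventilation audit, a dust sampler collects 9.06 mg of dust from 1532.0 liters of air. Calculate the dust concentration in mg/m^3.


5.9138 mg/m^3

Convert liters to m^3: 1 m^3 = 1000 L
Concentration = mass / volume * 1000
= 9.06 / 1532.0 * 1000
= 0.00591383812 * 1000
= 5.9138 mg/m^3


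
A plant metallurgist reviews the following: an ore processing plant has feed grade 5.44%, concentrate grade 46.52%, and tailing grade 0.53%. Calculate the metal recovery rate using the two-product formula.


Using the two-product formula:
R = 100 * c * (f - t) / (f * (c - t))
Numerator = 100 * 46.52 * (5.44 - 0.53)
= 100 * 46.52 * 4.91
= 22841.32
Denominator = 5.44 * (46.52 - 0.53)
= 5.44 * 45.99
= 250.1856
R = 22841.32 / 250.1856
= 91.2975%

91.2975%


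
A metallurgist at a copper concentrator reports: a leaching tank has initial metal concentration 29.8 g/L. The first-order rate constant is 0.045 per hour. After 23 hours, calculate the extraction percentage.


Compute the exponent:
-k * t = -0.045 * 23 = -1.035
Remaining concentration:
C = 29.8 * exp(-1.035)
= 29.8 * 0.3552263809
= 10.58574615 g/L
Extracted = 29.8 - 10.58574615 = 19.21425385 g/L
Extraction % = 19.21425385 / 29.8 * 100
= 64.4774%

64.4774%


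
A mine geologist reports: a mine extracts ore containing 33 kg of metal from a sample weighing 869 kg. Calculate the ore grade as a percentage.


3.7975%

Ore grade = (metal mass / ore mass) * 100
= (33 / 869) * 100
= 0.03797468354 * 100
= 3.7975%


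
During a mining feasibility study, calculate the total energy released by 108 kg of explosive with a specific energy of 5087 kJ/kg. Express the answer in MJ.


Energy = mass * specific_energy / 1000
= 108 * 5087 / 1000
= 549396 / 1000
= 549.396 MJ

549.396 MJ


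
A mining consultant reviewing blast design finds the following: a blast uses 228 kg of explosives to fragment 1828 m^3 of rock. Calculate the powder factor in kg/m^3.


0.1247 kg/m^3

Powder factor = explosive mass / rock volume
= 228 / 1828
= 0.1247 kg/m^3


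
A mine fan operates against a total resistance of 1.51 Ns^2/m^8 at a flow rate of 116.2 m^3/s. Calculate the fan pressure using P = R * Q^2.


Compute Q^2:
Q^2 = 116.2^2 = 13502.44
Compute pressure:
P = R * Q^2 = 1.51 * 13502.44
= 20388.6844 Pa

20388.6844 Pa


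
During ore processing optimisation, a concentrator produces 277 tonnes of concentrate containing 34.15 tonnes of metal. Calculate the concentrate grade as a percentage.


Grade = (metal in concentrate / concentrate mass) * 100
= (34.15 / 277) * 100
= 0.1232851986 * 100
= 12.3285%

12.3285%


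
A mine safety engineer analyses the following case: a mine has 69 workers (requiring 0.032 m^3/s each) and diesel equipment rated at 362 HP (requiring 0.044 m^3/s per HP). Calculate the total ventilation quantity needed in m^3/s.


Airflow for workers:
Q_people = 69 * 0.032 = 2.208 m^3/s
Airflow for diesel equipment:
Q_diesel = 362 * 0.044 = 15.928 m^3/s
Total ventilation:
Q_total = 2.208 + 15.928
= 18.136 m^3/s

18.136 m^3/s


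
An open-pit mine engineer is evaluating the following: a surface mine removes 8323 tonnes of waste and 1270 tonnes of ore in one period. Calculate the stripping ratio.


Stripping ratio = waste tonnage / ore tonnage
= 8323 / 1270
= 6.5535

6.5535


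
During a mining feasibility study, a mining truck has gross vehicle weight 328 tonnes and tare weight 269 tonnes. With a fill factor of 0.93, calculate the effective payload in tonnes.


Maximum payload = gross - tare
= 328 - 269 = 59 tonnes
Effective payload = max payload * fill factor
= 59 * 0.93
= 54.87 tonnes

54.87 tonnes
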